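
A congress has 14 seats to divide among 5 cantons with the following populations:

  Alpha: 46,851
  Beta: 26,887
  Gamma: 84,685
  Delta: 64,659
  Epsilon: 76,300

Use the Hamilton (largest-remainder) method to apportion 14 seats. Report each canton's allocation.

Alpha: 2; Beta: 1; Gamma: 4; Delta: 3; Epsilon: 4

Standard divisor: 299382 ÷ 14 ≈ 21384.429.
Standard quotas: Alpha 2.1909, Beta 1.2573, Gamma 3.9601, Delta 3.0236, Epsilon 3.5680.
Lower quotas: Alpha 2, Beta 1, Gamma 3, Delta 3, Epsilon 3 (sum 12, leaving 2 seats).
Remainders in descending order: Gamma 0.9601, Epsilon 0.5680, Beta 0.2573, Alpha 0.1909, Delta 0.0236.
The surplus seats go to Gamma, Epsilon.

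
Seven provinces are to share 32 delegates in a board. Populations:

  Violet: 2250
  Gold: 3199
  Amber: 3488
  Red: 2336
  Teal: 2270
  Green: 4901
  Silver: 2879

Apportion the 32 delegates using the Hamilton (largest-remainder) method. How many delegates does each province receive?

Violet 3; Gold 5; Amber 5; Red 4; Teal 4; Green 7; Silver 4

The standard divisor is 21323/32 ≈ 666.344.
Standard quotas: Violet 3.377, Gold 4.801, Amber 5.235, Red 3.506, Teal 3.407, Green 7.355, Silver 4.321.
Lower quotas: Violet 3, Gold 4, Amber 5, Red 3, Teal 3, Green 7, Silver 4 (sum 29, leaving 3 seats).
Remainders in descending order: Gold 0.801, Red 0.506, Teal 0.407, Violet 0.377, Green 0.355, Silver 0.321, Amber 0.235.
Largest remainders: Gold, Red, Teal receive the extra seats.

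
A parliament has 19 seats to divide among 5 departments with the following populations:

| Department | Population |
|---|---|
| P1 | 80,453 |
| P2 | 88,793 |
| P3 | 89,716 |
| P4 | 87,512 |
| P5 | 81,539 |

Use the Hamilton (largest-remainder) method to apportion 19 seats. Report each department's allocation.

Standard divisor: 428013 ÷ 19 = 22527.
Standard quotas: P1 3.5714, P2 3.9416, P3 3.9826, P4 3.8848, P5 3.6196.
Lower quotas: P1 3, P2 3, P3 3, P4 3, P5 3 (sum 15, leaving 4 seats).
Remainders in descending order: P3 0.9826, P2 0.9416, P4 0.8848, P5 0.6196, P1 0.5714.
Largest remainders: P3, P2, P4, P5 receive the extra seats.

P1 3; P2 4; P3 4; P4 4; P5 4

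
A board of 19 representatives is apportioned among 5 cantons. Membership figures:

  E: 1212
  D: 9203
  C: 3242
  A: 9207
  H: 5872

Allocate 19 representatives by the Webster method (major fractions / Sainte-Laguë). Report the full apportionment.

E 1; D 6; C 2; A 6; H 4

Standard divisor 28736/19 ≈ 1512.421; standard quotas: E 0.801, D 6.085, C 2.144, A 6.088, H 3.883.
Rounding to the nearest integer gives E 1, D 6, C 2, A 6, H 4 — total 19, matching the house size, so no adjustment is needed.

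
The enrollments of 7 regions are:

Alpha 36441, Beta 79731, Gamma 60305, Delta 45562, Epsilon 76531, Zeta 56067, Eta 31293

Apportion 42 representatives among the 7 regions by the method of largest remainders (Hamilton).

Alpha 4, Beta 9, Gamma 7, Delta 5, Epsilon 8, Zeta 6, Eta 3

Standard divisor: 385930 ÷ 42 ≈ 9188.81.
Standard quotas: Alpha 3.9658, Beta 8.6770, Gamma 6.5629, Delta 4.9584, Epsilon 8.3287, Zeta 6.1017, Eta 3.4056.
Lower quotas: Alpha 3, Beta 8, Gamma 6, Delta 4, Epsilon 8, Zeta 6, Eta 3 (sum 38, leaving 4 seats).
Remainders in descending order: Alpha 0.9658, Delta 0.9584, Beta 0.6770, Gamma 0.5629, Eta 0.4056, Epsilon 0.3287, Zeta 0.1017.
Largest remainders: Alpha, Delta, Beta, Gamma receive the extra seats.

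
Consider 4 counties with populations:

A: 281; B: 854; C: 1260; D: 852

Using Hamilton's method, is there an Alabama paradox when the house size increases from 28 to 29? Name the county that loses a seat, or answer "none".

At 28 seats: A 3, B 7, C 11, D 7.
At 29 seats: A 2, B 8, C 11, D 8.
A drops from 3 to 2.

A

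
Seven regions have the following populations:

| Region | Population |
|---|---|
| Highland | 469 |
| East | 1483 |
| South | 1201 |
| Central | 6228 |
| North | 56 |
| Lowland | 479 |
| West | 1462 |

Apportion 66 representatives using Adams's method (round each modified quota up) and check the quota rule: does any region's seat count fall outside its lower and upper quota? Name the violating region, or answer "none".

Standard quotas: Highland 2.721, East 8.602, South 6.967, Central 36.127, North 0.325, Lowland 2.779, West 8.481.
Adams allocation: Highland 3, East 9, South 7, Central 35, North 1, Lowland 3, West 8.
Central has quota 36.127 (lower 36, upper 37) but receives 35 — outside the quota interval.

Central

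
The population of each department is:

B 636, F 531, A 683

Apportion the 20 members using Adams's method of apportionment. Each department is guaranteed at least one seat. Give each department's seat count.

B=7, F=6, A=7

Standard divisor 1850/20 ≈ 92.5; standard quotas: B 6.876, F 5.741, A 7.384.
Rounding up gives 7, 6, 8 = 21 seats, so the divisor must be adjusted.
With modified divisor 100: modified quotas B 6.360, F 5.310, A 6.830.
Rounding up: B 7, F 6, A 7 (total 20).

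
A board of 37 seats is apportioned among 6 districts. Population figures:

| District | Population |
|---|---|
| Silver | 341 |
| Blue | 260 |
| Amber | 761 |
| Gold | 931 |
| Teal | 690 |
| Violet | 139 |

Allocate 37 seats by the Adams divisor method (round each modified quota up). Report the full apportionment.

Silver: 4, Blue: 3, Amber: 9, Gold: 11, Teal: 8, Violet: 2

Standard divisor 3122/37 ≈ 84.378; standard quotas: Silver 4.041, Blue 3.081, Amber 9.019, Gold 11.034, Teal 8.177, Violet 1.647.
Rounding up gives 5, 4, 10, 12, 9, 2 = 42 seats, so the divisor must be adjusted.
With modified divisor 90: modified quotas Silver 3.789, Blue 2.889, Amber 8.456, Gold 10.344, Teal 7.667, Violet 1.544.
Rounding up: Silver 4, Blue 3, Amber 9, Gold 11, Teal 8, Violet 2 (total 37).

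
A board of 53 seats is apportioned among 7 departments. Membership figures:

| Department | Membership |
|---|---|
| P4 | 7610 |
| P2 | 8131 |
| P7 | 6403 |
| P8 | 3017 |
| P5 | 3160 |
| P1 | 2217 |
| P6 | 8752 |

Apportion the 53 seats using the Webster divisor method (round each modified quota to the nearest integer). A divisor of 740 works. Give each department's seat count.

With modified divisor 740: modified quotas P4 10.284, P2 10.988, P7 8.653, P8 4.077, P5 4.270, P1 2.996, P6 11.827.
Rounding to the nearest integer: P4 10, P2 11, P7 9, P8 4, P5 4, P1 3, P6 12 (total 53).

P4 10; P2 11; P7 9; P8 4; P5 4; P1 3; P6 12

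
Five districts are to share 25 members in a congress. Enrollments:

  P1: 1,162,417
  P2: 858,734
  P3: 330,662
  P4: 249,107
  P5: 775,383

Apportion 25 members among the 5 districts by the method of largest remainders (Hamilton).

Standard divisor: 3376303 ÷ 25 ≈ 135052.12.
Standard quotas: P1 8.6072, P2 6.3585, P3 2.4484, P4 1.8445, P5 5.7414.
Lower quotas: P1 8, P2 6, P3 2, P4 1, P5 5 (sum 22, leaving 3 seats).
Remainders in descending order: P4 0.8445, P5 0.7414, P1 0.6072, P3 0.4484, P2 0.3585.
The surplus seats go to P4, P5, P1.

P1=9, P2=6, P3=2, P4=2, P5=6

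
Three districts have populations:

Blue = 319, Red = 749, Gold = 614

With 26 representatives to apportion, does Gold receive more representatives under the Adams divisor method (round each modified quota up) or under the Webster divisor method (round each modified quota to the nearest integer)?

Adams: Blue 5, Red 11, Gold 10.
Webster: Blue 5, Red 12, Gold 9.
Gold gets 10 under Adams and 9 under Webster.

Adams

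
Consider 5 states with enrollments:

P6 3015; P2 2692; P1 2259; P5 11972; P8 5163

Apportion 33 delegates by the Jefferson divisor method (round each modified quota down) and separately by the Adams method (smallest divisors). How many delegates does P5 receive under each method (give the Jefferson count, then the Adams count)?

16 and 15

Jefferson: P6 4, P2 3, P1 3, P5 16, P8 7.
Adams: P6 4, P2 4, P1 3, P5 15, P8 7.
P5 gets 16 under Jefferson and 15 under Adams.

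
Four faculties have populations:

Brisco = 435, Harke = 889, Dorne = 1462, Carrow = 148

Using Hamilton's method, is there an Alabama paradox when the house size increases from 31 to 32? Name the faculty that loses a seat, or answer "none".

At 31 seats: Brisco 5, Harke 9, Dorne 15, Carrow 2.
At 32 seats: Brisco 5, Harke 10, Dorne 16, Carrow 1.
Carrow drops from 2 to 1.

Carrow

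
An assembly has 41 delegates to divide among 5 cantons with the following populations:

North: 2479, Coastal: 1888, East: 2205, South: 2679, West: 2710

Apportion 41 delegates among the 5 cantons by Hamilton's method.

North 9; Coastal 6; East 8; South 9; West 9

Standard divisor: 11961 ÷ 41 ≈ 291.732.
Standard quotas: North 8.498, Coastal 6.472, East 7.558, South 9.183, West 9.289.
Lower quotas: North 8, Coastal 6, East 7, South 9, West 9 (sum 39, leaving 2 seats).
Remainders in descending order: East 0.558, North 0.498, Coastal 0.472, West 0.289, South 0.183.
The surplus seats go to East, North.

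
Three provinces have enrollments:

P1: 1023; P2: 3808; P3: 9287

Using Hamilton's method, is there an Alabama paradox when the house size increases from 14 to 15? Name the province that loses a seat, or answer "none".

none

At 14 seats: P1 1, P2 4, P3 9.
At 15 seats: P1 1, P2 4, P3 10.
No province's allocation decreased.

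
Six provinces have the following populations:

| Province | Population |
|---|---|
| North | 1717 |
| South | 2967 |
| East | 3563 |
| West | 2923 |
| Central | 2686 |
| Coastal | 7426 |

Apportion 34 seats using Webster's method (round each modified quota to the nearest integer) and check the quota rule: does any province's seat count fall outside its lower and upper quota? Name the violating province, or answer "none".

Standard quotas: North 2.743, South 4.740, East 5.692, West 4.670, Central 4.291, Coastal 11.864.
Webster allocation: North 3, South 5, East 6, West 5, Central 4, Coastal 11.
Every allocation lies between the lower and upper quota.

none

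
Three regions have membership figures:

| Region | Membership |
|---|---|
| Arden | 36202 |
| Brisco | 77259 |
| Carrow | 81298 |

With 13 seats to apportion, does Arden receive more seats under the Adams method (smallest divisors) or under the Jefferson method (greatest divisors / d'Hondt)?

Adams: Arden 3, Brisco 5, Carrow 5.
Jefferson: Arden 2, Brisco 5, Carrow 6.
Arden gets 3 under Adams and 2 under Jefferson.

Adams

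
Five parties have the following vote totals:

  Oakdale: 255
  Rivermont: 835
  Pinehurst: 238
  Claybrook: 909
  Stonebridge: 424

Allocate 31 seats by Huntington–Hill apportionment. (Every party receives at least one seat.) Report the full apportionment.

With divisor 87: modified quotas Oakdale 2.931, Rivermont 9.598, Pinehurst 2.736, Claybrook 10.448, Stonebridge 4.874.
Geometric-mean thresholds: Oakdale √(2·3)=2.449, Rivermont √(9·10)=9.487, Pinehurst √(2·3)=2.449, Claybrook √(10·11)=10.488, Stonebridge √(4·5)=4.472.
Each quota rounded against its threshold gives Oakdale 3, Rivermont 10, Pinehurst 3, Claybrook 10, Stonebridge 5 (total 31).

Oakdale=3, Rivermont=10, Pinehurst=3, Claybrook=10, Stonebridge=5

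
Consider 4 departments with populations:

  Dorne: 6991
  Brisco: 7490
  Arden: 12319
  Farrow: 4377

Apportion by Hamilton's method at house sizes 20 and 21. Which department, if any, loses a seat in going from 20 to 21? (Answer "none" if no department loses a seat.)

At 20 seats: Dorne 4, Brisco 5, Arden 8, Farrow 3.
At 21 seats: Dorne 5, Brisco 5, Arden 8, Farrow 3.
No department's allocation decreased.

none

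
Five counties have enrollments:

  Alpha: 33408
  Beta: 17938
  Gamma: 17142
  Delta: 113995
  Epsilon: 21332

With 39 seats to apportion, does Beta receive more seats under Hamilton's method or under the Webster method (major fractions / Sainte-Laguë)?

Hamilton

Hamilton: Alpha 6, Beta 4, Gamma 3, Delta 22, Epsilon 4.
Webster: Alpha 7, Beta 3, Gamma 3, Delta 22, Epsilon 4.
Beta gets 4 under Hamilton and 3 under Webster.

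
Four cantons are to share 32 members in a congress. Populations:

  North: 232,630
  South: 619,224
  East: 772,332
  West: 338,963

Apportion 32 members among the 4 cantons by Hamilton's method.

North 4, South 10, East 13, West 5

The standard divisor is 1963149/32 ≈ 61348.406.
Standard quotas: North 3.7919, South 10.0936, East 12.5893, West 5.5252.
Lower quotas: North 3, South 10, East 12, West 5 (sum 30, leaving 2 seats).
Remainders in descending order: North 0.7919, East 0.5893, West 0.5252, South 0.0936.
The surplus seats go to North, East.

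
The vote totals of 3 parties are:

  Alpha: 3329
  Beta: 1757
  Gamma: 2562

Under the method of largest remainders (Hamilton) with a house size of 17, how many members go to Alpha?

The standard divisor is 7648/17 ≈ 449.882.
Standard quotas: Alpha 7.400, Beta 3.905, Gamma 5.695.
Lower quotas: Alpha 7, Beta 3, Gamma 5 (sum 15, leaving 2 seats).
Remainders in descending order: Beta 0.905, Gamma 0.695, Alpha 0.400.
The surplus seats go to Beta, Gamma.
Alpha receives 7.

7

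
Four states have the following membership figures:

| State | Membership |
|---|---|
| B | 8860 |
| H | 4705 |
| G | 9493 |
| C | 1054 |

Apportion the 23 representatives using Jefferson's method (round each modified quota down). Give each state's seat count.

B 9, H 4, G 9, C 1

Standard divisor 24112/23 ≈ 1048.348; standard quotas: B 8.451, H 4.488, G 9.055, C 1.005.
Rounding down gives 8, 4, 9, 1 = 22 seats, so the divisor must be adjusted.
With modified divisor 970: modified quotas B 9.134, H 4.851, G 9.787, C 1.087.
Rounding down: B 9, H 4, G 9, C 1 (total 23).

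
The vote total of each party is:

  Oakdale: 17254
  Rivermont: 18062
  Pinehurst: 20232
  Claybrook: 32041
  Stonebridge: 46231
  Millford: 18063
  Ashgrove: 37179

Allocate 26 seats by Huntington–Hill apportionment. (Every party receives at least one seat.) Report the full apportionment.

With divisor 7269: modified quotas Oakdale 2.374, Rivermont 2.485, Pinehurst 2.783, Claybrook 4.408, Stonebridge 6.360, Millford 2.485, Ashgrove 5.115.
Geometric-mean thresholds: Oakdale √(2·3)=2.449, Rivermont √(2·3)=2.449, Pinehurst √(2·3)=2.449, Claybrook √(4·5)=4.472, Stonebridge √(6·7)=6.481, Millford √(2·3)=2.449, Ashgrove √(5·6)=5.477.
Each quota rounded against its threshold gives Oakdale 2, Rivermont 3, Pinehurst 3, Claybrook 4, Stonebridge 6, Millford 3, Ashgrove 5 (total 26).

Oakdale: 2, Rivermont: 3, Pinehurst: 3, Claybrook: 4, Stonebridge: 6, Millford: 3, Ashgrove: 5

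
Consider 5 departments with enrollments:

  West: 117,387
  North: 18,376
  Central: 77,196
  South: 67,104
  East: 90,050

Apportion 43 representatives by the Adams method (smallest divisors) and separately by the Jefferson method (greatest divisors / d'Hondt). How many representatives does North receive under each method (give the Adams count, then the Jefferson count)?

Adams: West 13, North 3, Central 9, South 8, East 10.
Jefferson: West 14, North 2, Central 9, South 8, East 10.
North gets 3 under Adams and 2 under Jefferson.

3 and 2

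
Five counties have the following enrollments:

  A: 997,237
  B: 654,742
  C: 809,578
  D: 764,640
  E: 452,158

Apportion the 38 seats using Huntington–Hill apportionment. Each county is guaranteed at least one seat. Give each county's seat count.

A=10; B=7; C=8; D=8; E=5

With divisor 98219: modified quotas A 10.153, B 6.666, C 8.243, D 7.785, E 4.604.
Geometric-mean thresholds: A √(10·11)=10.488, B √(6·7)=6.481, C √(8·9)=8.485, D √(7·8)=7.483, E √(4·5)=4.472.
Each quota rounded against its threshold gives A 10, B 7, C 8, D 8, E 5 (total 38).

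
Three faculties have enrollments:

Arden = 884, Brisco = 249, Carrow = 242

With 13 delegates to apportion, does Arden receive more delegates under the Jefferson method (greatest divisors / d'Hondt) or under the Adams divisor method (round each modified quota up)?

Jefferson

Jefferson: Arden 9, Brisco 2, Carrow 2.
Adams: Arden 8, Brisco 3, Carrow 2.
Arden gets 9 under Jefferson and 8 under Adams.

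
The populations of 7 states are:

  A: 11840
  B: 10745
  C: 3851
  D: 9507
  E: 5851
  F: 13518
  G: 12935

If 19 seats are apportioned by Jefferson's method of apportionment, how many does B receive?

Standard divisor 68247/19 ≈ 3591.947; standard quotas: A 3.296, B 2.991, C 1.072, D 2.647, E 1.629, F 3.763, G 3.601.
Rounding down gives 3, 2, 1, 2, 1, 3, 3 = 15 seats, so the divisor must be adjusted.
With modified divisor 3100: modified quotas A 3.819, B 3.466, C 1.242, D 3.067, E 1.887, F 4.361, G 4.173.
Rounding down: A 3, B 3, C 1, D 3, E 1, F 4, G 4 (total 19).
B receives 3.

3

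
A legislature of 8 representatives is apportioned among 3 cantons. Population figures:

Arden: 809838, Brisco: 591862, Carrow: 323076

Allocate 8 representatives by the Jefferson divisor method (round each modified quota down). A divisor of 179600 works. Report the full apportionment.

Arden: 4, Brisco: 3, Carrow: 1

With modified divisor 179600: modified quotas Arden 4.509, Brisco 3.295, Carrow 1.799.
Rounding down: Arden 4, Brisco 3, Carrow 1 (total 8).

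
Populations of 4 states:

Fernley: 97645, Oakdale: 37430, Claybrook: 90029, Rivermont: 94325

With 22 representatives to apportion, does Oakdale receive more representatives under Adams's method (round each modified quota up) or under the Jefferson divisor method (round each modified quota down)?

Adams: Fernley 7, Oakdale 3, Claybrook 6, Rivermont 6.
Jefferson: Fernley 7, Oakdale 2, Claybrook 6, Rivermont 7.
Oakdale gets 3 under Adams and 2 under Jefferson.

Adams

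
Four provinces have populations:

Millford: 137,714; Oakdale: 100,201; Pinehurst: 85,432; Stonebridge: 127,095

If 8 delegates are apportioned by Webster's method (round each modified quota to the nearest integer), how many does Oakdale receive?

2

Standard divisor 450442/8 ≈ 56305.25; standard quotas: Millford 2.446, Oakdale 1.780, Pinehurst 1.517, Stonebridge 2.257.
Rounding to the nearest integer gives Millford 2, Oakdale 2, Pinehurst 2, Stonebridge 2 — total 8, matching the house size, so no adjustment is needed.
Oakdale receives 2.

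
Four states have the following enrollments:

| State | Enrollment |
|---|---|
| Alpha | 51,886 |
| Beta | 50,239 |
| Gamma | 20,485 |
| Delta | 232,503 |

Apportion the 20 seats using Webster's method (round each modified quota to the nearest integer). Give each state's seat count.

Alpha 3; Beta 3; Gamma 1; Delta 13

Standard divisor 355113/20 ≈ 17755.65; standard quotas: Alpha 2.922, Beta 2.829, Gamma 1.154, Delta 13.095.
Rounding to the nearest integer gives Alpha 3, Beta 3, Gamma 1, Delta 13 — total 20, matching the house size, so no adjustment is needed.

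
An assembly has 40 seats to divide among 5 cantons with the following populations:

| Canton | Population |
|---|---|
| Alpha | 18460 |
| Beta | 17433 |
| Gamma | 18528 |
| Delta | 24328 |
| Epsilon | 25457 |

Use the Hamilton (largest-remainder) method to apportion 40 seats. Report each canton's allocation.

Alpha: 7, Beta: 7, Gamma: 7, Delta: 9, Epsilon: 10

The standard divisor is 104206/40 ≈ 2605.15.
Standard quotas: Alpha 7.0860, Beta 6.6917, Gamma 7.1121, Delta 9.3384, Epsilon 9.7718.
Lower quotas: Alpha 7, Beta 6, Gamma 7, Delta 9, Epsilon 9 (sum 38, leaving 2 seats).
Remainders in descending order: Epsilon 0.7718, Beta 0.6917, Delta 0.3384, Gamma 0.1121, Alpha 0.0860.
Largest remainders: Epsilon, Beta receive the extra seats.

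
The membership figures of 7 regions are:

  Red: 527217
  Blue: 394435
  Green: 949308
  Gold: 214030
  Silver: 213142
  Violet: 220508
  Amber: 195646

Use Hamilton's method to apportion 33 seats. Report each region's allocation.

Red 6, Blue 5, Green 11, Gold 3, Silver 3, Violet 3, Amber 2

Total 2714286; standard divisor 2714286/33 ≈ 82251.091.
Standard quotas: Red 6.4098, Blue 4.7955, Green 11.5416, Gold 2.6022, Silver 2.5914, Violet 2.6809, Amber 2.3786.
Lower quotas: Red 6, Blue 4, Green 11, Gold 2, Silver 2, Violet 2, Amber 2 (sum 29, leaving 4 seats).
Remainders in descending order: Blue 0.7955, Violet 0.6809, Gold 0.6022, Silver 0.5914, Green 0.5416, Red 0.4098, Amber 0.3786.
Largest remainders: Blue, Violet, Gold, Silver receive the extra seats.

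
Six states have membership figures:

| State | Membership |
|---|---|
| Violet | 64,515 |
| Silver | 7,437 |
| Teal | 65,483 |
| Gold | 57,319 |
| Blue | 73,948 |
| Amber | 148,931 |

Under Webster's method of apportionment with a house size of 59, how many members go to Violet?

Standard divisor 417633/59 ≈ 7078.525; standard quotas: Violet 9.114, Silver 1.051, Teal 9.251, Gold 8.098, Blue 10.447, Amber 21.040.
Rounding to the nearest integer gives 9, 1, 9, 8, 10, 21 = 58 seats, so the divisor must be adjusted.
With modified divisor 7000: modified quotas Violet 9.216, Silver 1.062, Teal 9.355, Gold 8.188, Blue 10.564, Amber 21.276.
Rounding to the nearest integer: Violet 9, Silver 1, Teal 9, Gold 8, Blue 11, Amber 21 (total 59).
Violet receives 9.

9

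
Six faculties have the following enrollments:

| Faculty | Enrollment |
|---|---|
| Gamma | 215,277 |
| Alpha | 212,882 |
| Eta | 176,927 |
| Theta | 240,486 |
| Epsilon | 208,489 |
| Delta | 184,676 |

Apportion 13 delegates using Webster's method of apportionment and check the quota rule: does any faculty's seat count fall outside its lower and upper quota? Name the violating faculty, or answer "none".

Standard quotas: Gamma 2.259, Alpha 2.234, Eta 1.857, Theta 2.524, Epsilon 2.188, Delta 1.938.
Webster allocation: Gamma 2, Alpha 2, Eta 2, Theta 3, Epsilon 2, Delta 2.
Every allocation lies between the lower and upper quota.

none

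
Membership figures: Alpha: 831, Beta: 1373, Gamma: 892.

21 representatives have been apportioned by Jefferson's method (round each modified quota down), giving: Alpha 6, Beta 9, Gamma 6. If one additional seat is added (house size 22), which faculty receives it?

Beta

Priority for the next seat is population ÷ (current seats + 1).
Priorities: Alpha 118.714, Beta 137.300, Gamma 127.429.
Highest priority: Beta.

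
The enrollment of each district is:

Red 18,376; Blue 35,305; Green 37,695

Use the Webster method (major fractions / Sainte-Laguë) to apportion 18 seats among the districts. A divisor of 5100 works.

Red: 4, Blue: 7, Green: 7

With modified divisor 5100: modified quotas Red 3.603, Blue 6.923, Green 7.391.
Rounding to the nearest integer: Red 4, Blue 7, Green 7 (total 18).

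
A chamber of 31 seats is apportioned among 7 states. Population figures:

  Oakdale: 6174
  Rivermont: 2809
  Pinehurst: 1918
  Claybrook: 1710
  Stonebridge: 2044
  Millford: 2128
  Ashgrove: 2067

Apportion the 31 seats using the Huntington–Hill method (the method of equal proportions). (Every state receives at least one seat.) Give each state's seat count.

Oakdale 10, Rivermont 5, Pinehurst 3, Claybrook 3, Stonebridge 3, Millford 4, Ashgrove 3

With divisor 605: modified quotas Oakdale 10.205, Rivermont 4.643, Pinehurst 3.170, Claybrook 2.826, Stonebridge 3.379, Millford 3.517, Ashgrove 3.417.
Geometric-mean thresholds: Oakdale √(10·11)=10.488, Rivermont √(4·5)=4.472, Pinehurst √(3·4)=3.464, Claybrook √(2·3)=2.449, Stonebridge √(3·4)=3.464, Millford √(3·4)=3.464, Ashgrove √(3·4)=3.464.
Each quota rounded against its threshold gives Oakdale 10, Rivermont 5, Pinehurst 3, Claybrook 3, Stonebridge 3, Millford 4, Ashgrove 3 (total 31).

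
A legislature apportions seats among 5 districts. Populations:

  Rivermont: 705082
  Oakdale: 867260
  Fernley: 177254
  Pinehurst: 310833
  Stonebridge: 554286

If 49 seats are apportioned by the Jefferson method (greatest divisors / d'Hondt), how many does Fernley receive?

3

Standard divisor 2614715/49 ≈ 53361.531; standard quotas: Rivermont 13.213, Oakdale 16.253, Fernley 3.322, Pinehurst 5.825, Stonebridge 10.387.
Rounding down gives 13, 16, 3, 5, 10 = 47 seats, so the divisor must be adjusted.
With modified divisor 50700: modified quotas Rivermont 13.907, Oakdale 17.106, Fernley 3.496, Pinehurst 6.131, Stonebridge 10.933.
Rounding down: Rivermont 13, Oakdale 17, Fernley 3, Pinehurst 6, Stonebridge 10 (total 49).
Fernley receives 3.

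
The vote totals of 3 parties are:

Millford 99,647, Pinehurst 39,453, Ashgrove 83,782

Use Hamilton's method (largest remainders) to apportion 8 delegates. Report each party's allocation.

Standard divisor: 222882 ÷ 8 ≈ 27860.25.
Standard quotas: Millford 3.5767, Pinehurst 1.4161, Ashgrove 3.0072.
Lower quotas: Millford 3, Pinehurst 1, Ashgrove 3 (sum 7, leaving 1 seat).
Remainders in descending order: Millford 0.5767, Pinehurst 0.4161, Ashgrove 0.0072.
Largest remainder: Millford receives the extra seat.

Millford: 4, Pinehurst: 1, Ashgrove: 3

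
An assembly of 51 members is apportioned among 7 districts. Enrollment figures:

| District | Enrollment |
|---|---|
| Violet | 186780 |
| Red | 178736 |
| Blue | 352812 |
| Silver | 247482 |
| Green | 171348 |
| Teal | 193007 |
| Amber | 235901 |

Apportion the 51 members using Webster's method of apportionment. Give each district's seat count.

Standard divisor 1566066/51 ≈ 30707.176; standard quotas: Violet 6.083, Red 5.821, Blue 11.490, Silver 8.059, Green 5.580, Teal 6.285, Amber 7.682.
Rounding to the nearest integer gives Violet 6, Red 6, Blue 11, Silver 8, Green 6, Teal 6, Amber 8 — total 51, matching the house size, so no adjustment is needed.

Violet=6, Red=6, Blue=11, Silver=8, Green=6, Teal=6, Amber=8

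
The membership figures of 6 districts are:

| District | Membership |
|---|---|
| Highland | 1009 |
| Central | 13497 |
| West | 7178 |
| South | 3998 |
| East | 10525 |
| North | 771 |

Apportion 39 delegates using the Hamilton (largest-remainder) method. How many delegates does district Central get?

14

The standard divisor is 36978/39 ≈ 948.154.
Standard quotas: Highland 1.0642, Central 14.2350, West 7.5705, South 4.2166, East 11.1005, North 0.8132.
Lower quotas: Highland 1, Central 14, West 7, South 4, East 11, North 0 (sum 37, leaving 2 seats).
Remainders in descending order: North 0.8132, West 0.5705, Central 0.2350, South 0.2166, East 0.1005, Highland 0.0642.
The surplus seats go to North, West.
Central receives 14.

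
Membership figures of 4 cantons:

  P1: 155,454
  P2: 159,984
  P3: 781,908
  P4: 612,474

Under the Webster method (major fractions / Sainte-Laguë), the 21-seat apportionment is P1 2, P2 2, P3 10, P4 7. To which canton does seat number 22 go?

Priority for the next seat is population ÷ (current seats + 0.5).
Priorities: P1 62181.600, P2 63993.600, P3 74467.429, P4 81663.200.
Highest priority: P4.

P4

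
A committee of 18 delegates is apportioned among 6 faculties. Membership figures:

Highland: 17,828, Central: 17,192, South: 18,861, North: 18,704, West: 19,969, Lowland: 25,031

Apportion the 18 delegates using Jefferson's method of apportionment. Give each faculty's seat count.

Standard divisor 117585/18 ≈ 6532.5; standard quotas: Highland 2.729, Central 2.632, South 2.887, North 2.863, West 3.057, Lowland 3.832.
Rounding down gives 2, 2, 2, 2, 3, 3 = 14 seats, so the divisor must be adjusted.
With modified divisor 5800: modified quotas Highland 3.074, Central 2.964, South 3.252, North 3.225, West 3.443, Lowland 4.316.
Rounding down: Highland 3, Central 2, South 3, North 3, West 3, Lowland 4 (total 18).

Highland 3; Central 2; South 3; North 3; West 3; Lowland 4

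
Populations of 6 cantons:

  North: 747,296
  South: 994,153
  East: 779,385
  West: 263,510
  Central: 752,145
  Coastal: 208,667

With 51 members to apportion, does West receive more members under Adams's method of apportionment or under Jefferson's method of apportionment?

Adams: North 10, South 13, East 11, West 4, Central 10, Coastal 3.
Jefferson: North 10, South 14, East 11, West 3, Central 10, Coastal 3.
West gets 4 under Adams and 3 under Jefferson.

Adams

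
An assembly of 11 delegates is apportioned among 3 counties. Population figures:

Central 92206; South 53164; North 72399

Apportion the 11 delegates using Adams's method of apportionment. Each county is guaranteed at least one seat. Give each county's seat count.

Central 4, South 3, North 4

Standard divisor 217769/11 ≈ 19797.182; standard quotas: Central 4.658, South 2.685, North 3.657.
Rounding up gives 5, 3, 4 = 12 seats, so the divisor must be adjusted.
With modified divisor 23600: modified quotas Central 3.907, South 2.253, North 3.068.
Rounding up: Central 4, South 3, North 4 (total 11).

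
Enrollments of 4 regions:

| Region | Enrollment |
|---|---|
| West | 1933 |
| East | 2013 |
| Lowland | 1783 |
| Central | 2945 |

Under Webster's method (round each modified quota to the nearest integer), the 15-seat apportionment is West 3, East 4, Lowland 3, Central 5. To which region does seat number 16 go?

West

Priority for the next seat is population ÷ (current seats + 0.5).
Priorities: West 552.286, East 447.333, Lowland 509.429, Central 535.455.
Highest priority: West.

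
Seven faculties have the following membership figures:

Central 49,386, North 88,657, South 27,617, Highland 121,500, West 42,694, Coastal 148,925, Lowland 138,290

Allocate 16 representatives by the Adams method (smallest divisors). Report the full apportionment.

Standard divisor 617069/16 ≈ 38566.812; standard quotas: Central 1.281, North 2.299, South 0.716, Highland 3.150, West 1.107, Coastal 3.861, Lowland 3.586.
Rounding up gives 2, 3, 1, 4, 2, 4, 4 = 20 seats, so the divisor must be adjusted.
With modified divisor 47700: modified quotas Central 1.035, North 1.859, South 0.579, Highland 2.547, West 0.895, Coastal 3.122, Lowland 2.899.
Rounding up: Central 2, North 2, South 1, Highland 3, West 1, Coastal 4, Lowland 3 (total 16).

Central 2, North 2, South 1, Highland 3, West 1, Coastal 4, Lowland 3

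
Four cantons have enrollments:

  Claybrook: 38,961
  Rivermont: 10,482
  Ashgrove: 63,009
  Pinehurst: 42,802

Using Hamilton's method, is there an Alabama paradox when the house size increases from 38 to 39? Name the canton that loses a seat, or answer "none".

At 38 seats: Claybrook 10, Rivermont 3, Ashgrove 15, Pinehurst 10.
At 39 seats: Claybrook 10, Rivermont 2, Ashgrove 16, Pinehurst 11.
Rivermont drops from 3 to 2.

Rivermont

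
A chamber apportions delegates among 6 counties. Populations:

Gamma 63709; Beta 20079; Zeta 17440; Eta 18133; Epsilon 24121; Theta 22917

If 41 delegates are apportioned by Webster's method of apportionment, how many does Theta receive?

Standard divisor 166399/41 ≈ 4058.512; standard quotas: Gamma 15.698, Beta 4.947, Zeta 4.297, Eta 4.468, Epsilon 5.943, Theta 5.647.
Rounding to the nearest integer gives Gamma 16, Beta 5, Zeta 4, Eta 4, Epsilon 6, Theta 6 — total 41, matching the house size, so no adjustment is needed.
Theta receives 6.

6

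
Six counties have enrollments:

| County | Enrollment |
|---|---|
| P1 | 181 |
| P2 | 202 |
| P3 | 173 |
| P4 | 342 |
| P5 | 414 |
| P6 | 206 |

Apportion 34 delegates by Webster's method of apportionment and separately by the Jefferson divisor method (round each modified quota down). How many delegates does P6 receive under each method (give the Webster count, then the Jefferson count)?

Webster: P1 4, P2 4, P3 4, P4 8, P5 9, P6 5.
Jefferson: P1 4, P2 4, P3 4, P4 8, P5 10, P6 4.
P6 gets 5 under Webster and 4 under Jefferson.

5 and 4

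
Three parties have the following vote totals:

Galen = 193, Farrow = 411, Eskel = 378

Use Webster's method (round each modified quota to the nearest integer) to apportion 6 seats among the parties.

Standard divisor 982/6 ≈ 163.667; standard quotas: Galen 1.179, Farrow 2.511, Eskel 2.310.
Rounding to the nearest integer gives Galen 1, Farrow 3, Eskel 2 — total 6, matching the house size, so no adjustment is needed.

Galen: 1, Farrow: 3, Eskel: 2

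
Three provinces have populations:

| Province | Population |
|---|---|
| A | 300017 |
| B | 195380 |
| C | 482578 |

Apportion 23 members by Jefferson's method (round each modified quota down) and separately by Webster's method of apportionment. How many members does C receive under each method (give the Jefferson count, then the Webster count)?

12 and 11

Jefferson: A 7, B 4, C 12.
Webster: A 7, B 5, C 11.
C gets 12 under Jefferson and 11 under Webster.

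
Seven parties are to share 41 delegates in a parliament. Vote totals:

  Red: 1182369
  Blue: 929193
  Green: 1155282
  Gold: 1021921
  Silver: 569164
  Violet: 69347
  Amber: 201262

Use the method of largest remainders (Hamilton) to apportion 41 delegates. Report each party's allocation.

Red=9, Blue=7, Green=9, Gold=8, Silver=5, Violet=1, Amber=2

The standard divisor is 5128538/41 ≈ 125086.293.
Standard quotas: Red 9.4524, Blue 7.4284, Green 9.2359, Gold 8.1697, Silver 4.5502, Violet 0.5544, Amber 1.6090.
Lower quotas: Red 9, Blue 7, Green 9, Gold 8, Silver 4, Violet 0, Amber 1 (sum 38, leaving 3 seats).
Remainders in descending order: Amber 0.6090, Violet 0.5544, Silver 0.5502, Red 0.4524, Blue 0.4284, Green 0.2359, Gold 0.1697.
The surplus seats go to Amber, Violet, Silver.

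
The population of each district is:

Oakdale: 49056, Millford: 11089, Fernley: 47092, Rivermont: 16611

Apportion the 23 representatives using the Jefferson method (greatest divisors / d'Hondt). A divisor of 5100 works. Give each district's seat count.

Oakdale: 9; Millford: 2; Fernley: 9; Rivermont: 3

With modified divisor 5100: modified quotas Oakdale 9.619, Millford 2.174, Fernley 9.234, Rivermont 3.257.
Rounding down: Oakdale 9, Millford 2, Fernley 9, Rivermont 3 (total 23).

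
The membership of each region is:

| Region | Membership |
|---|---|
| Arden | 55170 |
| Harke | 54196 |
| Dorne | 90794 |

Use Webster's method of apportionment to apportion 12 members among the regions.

Arden 3, Harke 3, Dorne 6

Standard divisor 200160/12 ≈ 16680; standard quotas: Arden 3.308, Harke 3.249, Dorne 5.443.
Rounding to the nearest integer gives 3, 3, 5 = 11 seats, so the divisor must be adjusted.
With modified divisor 16100: modified quotas Arden 3.427, Harke 3.366, Dorne 5.639.
Rounding to the nearest integer: Arden 3, Harke 3, Dorne 6 (total 12).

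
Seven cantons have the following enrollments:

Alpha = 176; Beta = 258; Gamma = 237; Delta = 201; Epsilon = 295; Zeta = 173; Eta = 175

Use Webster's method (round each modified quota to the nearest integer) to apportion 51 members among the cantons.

Alpha 6, Beta 8, Gamma 8, Delta 7, Epsilon 10, Zeta 6, Eta 6

Standard divisor 1515/51 ≈ 29.706; standard quotas: Alpha 5.925, Beta 8.685, Gamma 7.978, Delta 6.766, Epsilon 9.931, Zeta 5.824, Eta 5.891.
Rounding to the nearest integer gives 6, 9, 8, 7, 10, 6, 6 = 52 seats, so the divisor must be adjusted.
With modified divisor 30.6: modified quotas Alpha 5.752, Beta 8.431, Gamma 7.745, Delta 6.569, Epsilon 9.641, Zeta 5.654, Eta 5.719.
Rounding to the nearest integer: Alpha 6, Beta 8, Gamma 8, Delta 7, Epsilon 10, Zeta 6, Eta 6 (total 51).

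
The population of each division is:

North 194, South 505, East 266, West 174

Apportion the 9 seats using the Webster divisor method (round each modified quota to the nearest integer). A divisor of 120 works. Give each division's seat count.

North 2, South 4, East 2, West 1

With modified divisor 120: modified quotas North 1.617, South 4.208, East 2.217, West 1.450.
Rounding to the nearest integer: North 2, South 4, East 2, West 1 (total 9).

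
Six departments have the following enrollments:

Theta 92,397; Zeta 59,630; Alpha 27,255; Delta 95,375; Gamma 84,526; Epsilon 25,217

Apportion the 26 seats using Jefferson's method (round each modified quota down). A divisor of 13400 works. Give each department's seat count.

With modified divisor 13400: modified quotas Theta 6.895, Zeta 4.450, Alpha 2.034, Delta 7.118, Gamma 6.308, Epsilon 1.882.
Rounding down: Theta 6, Zeta 4, Alpha 2, Delta 7, Gamma 6, Epsilon 1 (total 26).

Theta=6, Zeta=4, Alpha=2, Delta=7, Gamma=6, Epsilon=1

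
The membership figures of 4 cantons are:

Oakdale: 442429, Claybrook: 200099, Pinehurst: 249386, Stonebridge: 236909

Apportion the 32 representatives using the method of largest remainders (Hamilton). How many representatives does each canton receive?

The standard divisor is 1128823/32 ≈ 35275.719.
Standard quotas: Oakdale 12.5420, Claybrook 5.6724, Pinehurst 7.0696, Stonebridge 6.7159.
Lower quotas: Oakdale 12, Claybrook 5, Pinehurst 7, Stonebridge 6 (sum 30, leaving 2 seats).
Remainders in descending order: Stonebridge 0.7159, Claybrook 0.6724, Oakdale 0.5420, Pinehurst 0.0696.
Largest remainders: Stonebridge, Claybrook receive the extra seats.

Oakdale: 12, Claybrook: 6, Pinehurst: 7, Stonebridge: 7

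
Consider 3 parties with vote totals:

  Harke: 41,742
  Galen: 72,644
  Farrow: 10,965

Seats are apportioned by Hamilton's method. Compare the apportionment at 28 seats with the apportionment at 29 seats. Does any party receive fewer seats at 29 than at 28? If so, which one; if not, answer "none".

At 28 seats: Harke 9, Galen 16, Farrow 3.
At 29 seats: Harke 10, Galen 17, Farrow 2.
Farrow drops from 3 to 2.

Farrow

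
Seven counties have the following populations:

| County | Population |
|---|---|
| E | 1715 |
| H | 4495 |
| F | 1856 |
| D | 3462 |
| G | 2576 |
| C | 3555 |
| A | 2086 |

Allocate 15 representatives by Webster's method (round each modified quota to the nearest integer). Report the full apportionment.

E 1, H 3, F 1, D 3, G 2, C 3, A 2

Standard divisor 19745/15 ≈ 1316.333; standard quotas: E 1.303, H 3.415, F 1.410, D 2.630, G 1.957, C 2.701, A 1.585.
Rounding to the nearest integer gives E 1, H 3, F 1, D 3, G 2, C 3, A 2 — total 15, matching the house size, so no adjustment is needed.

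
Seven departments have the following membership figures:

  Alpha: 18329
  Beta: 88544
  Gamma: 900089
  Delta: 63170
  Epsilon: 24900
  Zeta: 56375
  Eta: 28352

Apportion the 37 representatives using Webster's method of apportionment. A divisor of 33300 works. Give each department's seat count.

Alpha 1, Beta 3, Gamma 27, Delta 2, Epsilon 1, Zeta 2, Eta 1

With modified divisor 33300: modified quotas Alpha 0.550, Beta 2.659, Gamma 27.030, Delta 1.897, Epsilon 0.748, Zeta 1.693, Eta 0.851.
Rounding to the nearest integer: Alpha 1, Beta 3, Gamma 27, Delta 2, Epsilon 1, Zeta 2, Eta 1 (total 37).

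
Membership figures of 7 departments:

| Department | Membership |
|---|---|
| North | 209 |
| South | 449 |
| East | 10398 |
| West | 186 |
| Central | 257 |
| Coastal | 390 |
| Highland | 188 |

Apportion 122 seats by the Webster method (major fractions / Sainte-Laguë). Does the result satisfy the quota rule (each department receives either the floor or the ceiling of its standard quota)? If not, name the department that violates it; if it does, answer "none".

Standard quotas: North 2.111, South 4.536, East 105.039, West 1.879, Central 2.596, Coastal 3.940, Highland 1.899.
Webster allocation: North 2, South 5, East 104, West 2, Central 3, Coastal 4, Highland 2.
East has quota 105.039 (lower 105, upper 106) but receives 104 — outside the quota interval.

East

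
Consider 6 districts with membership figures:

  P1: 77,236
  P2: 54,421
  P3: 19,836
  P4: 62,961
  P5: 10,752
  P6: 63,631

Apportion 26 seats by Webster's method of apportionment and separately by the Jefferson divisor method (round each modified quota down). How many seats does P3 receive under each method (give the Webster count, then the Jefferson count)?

Webster: P1 7, P2 5, P3 2, P4 5, P5 1, P6 6.
Jefferson: P1 7, P2 5, P3 1, P4 6, P5 1, P6 6.
P3 gets 2 under Webster and 1 under Jefferson.

2 and 1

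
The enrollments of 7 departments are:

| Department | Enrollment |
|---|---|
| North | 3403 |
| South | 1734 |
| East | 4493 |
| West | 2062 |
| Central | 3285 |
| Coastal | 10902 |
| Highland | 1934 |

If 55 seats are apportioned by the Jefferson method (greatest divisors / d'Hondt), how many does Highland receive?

4

Standard divisor 27813/55 ≈ 505.691; standard quotas: North 6.729, South 3.429, East 8.885, West 4.078, Central 6.496, Coastal 21.559, Highland 3.824.
Rounding down gives 6, 3, 8, 4, 6, 21, 3 = 51 seats, so the divisor must be adjusted.
With modified divisor 480: modified quotas North 7.090, South 3.612, East 9.360, West 4.296, Central 6.844, Coastal 22.712, Highland 4.029.
Rounding down: North 7, South 3, East 9, West 4, Central 6, Coastal 22, Highland 4 (total 55).
Highland receives 4.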